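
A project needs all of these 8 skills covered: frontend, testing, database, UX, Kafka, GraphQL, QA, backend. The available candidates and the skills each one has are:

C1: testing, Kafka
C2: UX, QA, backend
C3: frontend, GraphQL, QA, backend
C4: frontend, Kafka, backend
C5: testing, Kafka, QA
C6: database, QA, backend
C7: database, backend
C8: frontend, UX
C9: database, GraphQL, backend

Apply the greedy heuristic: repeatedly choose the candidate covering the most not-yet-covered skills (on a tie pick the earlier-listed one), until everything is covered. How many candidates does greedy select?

4

Pick 1: C3 covers 4 new skills (frontend, GraphQL, QA, backend).
Pick 2: C1 covers 2 new skills (testing, Kafka).
Pick 3: C2 covers 1 new skills (UX).
Pick 4: C6 covers 1 new skills (database).
Greedy uses 4 candidates. (The true minimum is 3.)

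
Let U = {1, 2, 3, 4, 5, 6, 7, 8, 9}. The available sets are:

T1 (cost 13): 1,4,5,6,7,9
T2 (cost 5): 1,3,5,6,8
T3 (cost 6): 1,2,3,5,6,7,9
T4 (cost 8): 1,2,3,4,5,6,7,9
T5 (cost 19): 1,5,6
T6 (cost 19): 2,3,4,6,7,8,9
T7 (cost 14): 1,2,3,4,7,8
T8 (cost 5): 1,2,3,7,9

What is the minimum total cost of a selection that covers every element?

13

T2, T4 cover every element at cost 5 + 8 = 13.
Any cover uses at least 2 sets; among all covering selections none totals below 13.
Greedy by coverage-per-cost would pick T3, T2, T4 for 19 — worse than the optimum 13.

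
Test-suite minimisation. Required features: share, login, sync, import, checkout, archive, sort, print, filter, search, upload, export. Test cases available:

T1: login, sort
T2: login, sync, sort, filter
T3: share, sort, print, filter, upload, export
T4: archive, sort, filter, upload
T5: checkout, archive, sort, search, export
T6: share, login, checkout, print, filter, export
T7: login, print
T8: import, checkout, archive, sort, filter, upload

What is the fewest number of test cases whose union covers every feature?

T2, T3, T5, T8 together cover {share, login, sync, import, checkout, archive, sort, print, filter, search, upload, export} — every feature.
No 3 of the 8 test cases cover everything (all 56 triples fall short), so 4 is minimum.

4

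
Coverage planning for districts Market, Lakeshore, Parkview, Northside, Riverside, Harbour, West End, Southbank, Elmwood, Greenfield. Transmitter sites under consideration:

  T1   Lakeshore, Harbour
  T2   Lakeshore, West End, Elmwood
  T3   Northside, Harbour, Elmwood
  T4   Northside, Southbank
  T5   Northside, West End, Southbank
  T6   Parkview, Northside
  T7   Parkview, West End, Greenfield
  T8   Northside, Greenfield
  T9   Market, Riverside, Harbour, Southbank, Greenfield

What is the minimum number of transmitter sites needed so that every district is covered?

T2, T6, T9 together cover {Market, Lakeshore, Parkview, Northside, Riverside, Harbour, West End, Southbank, Elmwood, Greenfield} — every district.
No 2 of the 9 transmitter sites cover everything (all 36 pairs fall short), so 3 is minimum.

3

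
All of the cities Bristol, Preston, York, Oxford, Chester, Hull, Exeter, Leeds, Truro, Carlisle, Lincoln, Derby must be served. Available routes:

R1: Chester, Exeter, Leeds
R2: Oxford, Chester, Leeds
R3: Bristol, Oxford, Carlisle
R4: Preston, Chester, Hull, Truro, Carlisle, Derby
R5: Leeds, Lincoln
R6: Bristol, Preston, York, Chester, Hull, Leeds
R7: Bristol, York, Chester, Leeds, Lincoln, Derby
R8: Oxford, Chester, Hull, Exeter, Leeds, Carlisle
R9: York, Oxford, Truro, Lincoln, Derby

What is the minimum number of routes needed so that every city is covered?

R4, R7, R8 together cover {Bristol, Preston, York, Oxford, Chester, Hull, Exeter, Leeds, Truro, Carlisle, Lincoln, Derby} — every city.
No 2 of the 9 routes cover everything (all 36 pairs fall short), so 3 is minimum.

3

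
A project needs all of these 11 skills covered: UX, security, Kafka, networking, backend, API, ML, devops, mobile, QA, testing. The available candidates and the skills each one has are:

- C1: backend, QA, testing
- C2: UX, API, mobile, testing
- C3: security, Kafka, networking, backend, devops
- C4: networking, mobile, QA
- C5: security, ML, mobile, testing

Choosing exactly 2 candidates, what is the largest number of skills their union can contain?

Choosing C2, C3 covers {UX, security, Kafka, networking, backend, API, devops, mobile, testing} — 9 skills.
No choice of 2 candidates does better; here ML, QA are left uncovered.

9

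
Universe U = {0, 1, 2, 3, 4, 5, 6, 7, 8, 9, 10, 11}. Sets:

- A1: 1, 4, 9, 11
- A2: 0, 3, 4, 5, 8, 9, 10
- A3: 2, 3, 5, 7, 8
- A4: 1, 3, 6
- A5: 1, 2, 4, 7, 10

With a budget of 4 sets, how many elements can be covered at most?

Choosing A1, A2, A3, A4 covers {0, 1, 2, 3, 4, 5, 6, 7, 8, 9, 10, 11} — 12 elements.
That is all 12 elements.

12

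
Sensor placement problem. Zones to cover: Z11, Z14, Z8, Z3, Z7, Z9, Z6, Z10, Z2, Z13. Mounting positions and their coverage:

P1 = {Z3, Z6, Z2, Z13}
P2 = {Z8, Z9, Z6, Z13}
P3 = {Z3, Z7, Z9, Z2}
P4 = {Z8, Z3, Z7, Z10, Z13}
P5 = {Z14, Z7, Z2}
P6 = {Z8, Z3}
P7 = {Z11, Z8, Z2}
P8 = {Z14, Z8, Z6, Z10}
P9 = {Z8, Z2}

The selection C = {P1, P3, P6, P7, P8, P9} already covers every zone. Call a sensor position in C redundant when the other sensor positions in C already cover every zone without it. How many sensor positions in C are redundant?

Drop P1: Z13 uncovered — not redundant.
Drop P3: Z7, Z9 uncovered — not redundant.
Drop P6: the rest still cover every zone — redundant.
Drop P7: Z11 uncovered — not redundant.
Drop P8: Z14, Z10 uncovered — not redundant.
Drop P9: the rest still cover every zone — redundant.
2 redundant: P6, P9.

2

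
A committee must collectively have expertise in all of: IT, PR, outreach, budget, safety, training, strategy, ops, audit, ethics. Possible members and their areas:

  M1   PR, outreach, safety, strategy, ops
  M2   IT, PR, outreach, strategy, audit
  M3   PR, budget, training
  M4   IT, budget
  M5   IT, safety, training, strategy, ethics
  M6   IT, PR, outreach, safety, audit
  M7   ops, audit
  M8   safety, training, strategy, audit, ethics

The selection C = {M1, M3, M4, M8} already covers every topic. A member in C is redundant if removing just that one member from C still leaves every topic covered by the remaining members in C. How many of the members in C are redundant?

Drop M1: outreach, ops uncovered — not redundant.
Drop M3: the rest still cover every topic — redundant.
Drop M4: IT uncovered — not redundant.
Drop M8: audit, ethics uncovered — not redundant.
1 redundant: M3.

1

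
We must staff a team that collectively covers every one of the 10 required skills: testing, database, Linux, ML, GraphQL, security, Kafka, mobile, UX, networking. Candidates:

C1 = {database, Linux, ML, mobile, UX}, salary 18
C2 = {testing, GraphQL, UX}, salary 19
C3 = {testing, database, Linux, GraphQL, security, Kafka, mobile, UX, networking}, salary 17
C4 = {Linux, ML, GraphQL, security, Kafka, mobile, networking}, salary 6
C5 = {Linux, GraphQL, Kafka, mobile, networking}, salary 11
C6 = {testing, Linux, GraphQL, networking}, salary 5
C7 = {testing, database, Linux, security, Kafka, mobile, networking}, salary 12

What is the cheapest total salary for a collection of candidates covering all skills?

C3, C4 cover every skill at salary 17 + 6 = 23.
Any cover uses at least 2 candidates; among all covering selections none totals below 23.
Greedy by coverage-per-salary would pick C4, C6, C3 for 28 — worse than the optimum 23.

23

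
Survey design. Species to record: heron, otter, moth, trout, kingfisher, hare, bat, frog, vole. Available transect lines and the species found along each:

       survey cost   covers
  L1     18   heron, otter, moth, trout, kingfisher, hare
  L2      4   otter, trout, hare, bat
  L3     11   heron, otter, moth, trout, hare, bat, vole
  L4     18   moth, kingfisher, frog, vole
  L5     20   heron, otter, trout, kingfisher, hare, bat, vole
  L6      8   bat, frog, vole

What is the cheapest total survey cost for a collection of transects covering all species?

L1, L6 cover every species at survey cost 18 + 8 = 26.
Any cover uses at least 2 transects; among all covering selections none totals below 26.

26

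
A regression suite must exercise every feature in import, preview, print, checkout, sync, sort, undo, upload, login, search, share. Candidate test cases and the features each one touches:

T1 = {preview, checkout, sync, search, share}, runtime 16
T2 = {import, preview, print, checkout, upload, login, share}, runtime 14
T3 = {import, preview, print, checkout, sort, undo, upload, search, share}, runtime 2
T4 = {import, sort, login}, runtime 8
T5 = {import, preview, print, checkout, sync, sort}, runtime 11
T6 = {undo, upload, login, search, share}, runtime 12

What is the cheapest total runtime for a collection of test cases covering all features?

21

T3, T4, T5 cover every feature at runtime 2 + 8 + 11 = 21.
Any cover uses at least 2 test cases; among all covering selections none totals below 21.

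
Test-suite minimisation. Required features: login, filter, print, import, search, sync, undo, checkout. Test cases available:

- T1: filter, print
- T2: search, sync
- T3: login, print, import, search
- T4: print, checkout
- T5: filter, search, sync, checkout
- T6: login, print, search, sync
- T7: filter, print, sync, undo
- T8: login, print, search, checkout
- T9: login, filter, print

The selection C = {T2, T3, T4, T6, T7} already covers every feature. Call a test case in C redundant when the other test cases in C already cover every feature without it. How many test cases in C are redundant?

Drop T2: the rest still cover every feature — redundant.
Drop T3: import uncovered — not redundant.
Drop T4: checkout uncovered — not redundant.
Drop T6: the rest still cover every feature — redundant.
Drop T7: filter, undo uncovered — not redundant.
2 redundant: T2, T6.

2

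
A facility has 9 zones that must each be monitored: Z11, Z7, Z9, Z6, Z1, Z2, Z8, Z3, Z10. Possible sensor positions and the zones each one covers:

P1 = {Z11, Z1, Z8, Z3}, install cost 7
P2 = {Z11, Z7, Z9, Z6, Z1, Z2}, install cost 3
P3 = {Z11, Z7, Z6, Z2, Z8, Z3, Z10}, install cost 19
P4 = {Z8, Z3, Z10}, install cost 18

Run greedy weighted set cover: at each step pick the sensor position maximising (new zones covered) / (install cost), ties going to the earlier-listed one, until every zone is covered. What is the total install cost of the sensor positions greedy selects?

28

Pick 1: P2 adds 6 new (Z11, Z7, Z9, Z6, Z1, Z2) at install cost 3 (ratio 6/3).
Pick 2: P1 adds 2 new (Z8, Z3) at install cost 7 (ratio 2/7).
Pick 3: P4 adds 1 new (Z10) at install cost 18 (ratio 1/18).
Greedy total install cost: 3 + 7 + 18 = 28. (The true optimum is 21, so greedy overshoots here.)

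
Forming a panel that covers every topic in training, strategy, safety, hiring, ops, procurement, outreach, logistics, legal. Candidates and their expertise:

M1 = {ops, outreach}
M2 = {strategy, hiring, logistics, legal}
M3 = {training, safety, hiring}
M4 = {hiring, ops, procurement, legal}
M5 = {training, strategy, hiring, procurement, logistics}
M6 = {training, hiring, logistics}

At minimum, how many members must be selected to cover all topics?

4

M1, M2, M3, M4 together cover {training, strategy, safety, hiring, ops, procurement, outreach, logistics, legal} — every topic.
No 3 of the 6 members cover everything (all 20 triples fall short), so 4 is minimum.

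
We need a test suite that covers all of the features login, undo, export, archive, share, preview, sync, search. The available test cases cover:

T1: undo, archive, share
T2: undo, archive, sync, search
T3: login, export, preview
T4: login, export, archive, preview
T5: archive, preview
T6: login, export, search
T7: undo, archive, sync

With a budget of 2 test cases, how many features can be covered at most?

Choosing T2, T3 covers {login, undo, export, archive, preview, sync, search} — 7 features.
No choice of 2 test cases does better; here share is left uncovered.

7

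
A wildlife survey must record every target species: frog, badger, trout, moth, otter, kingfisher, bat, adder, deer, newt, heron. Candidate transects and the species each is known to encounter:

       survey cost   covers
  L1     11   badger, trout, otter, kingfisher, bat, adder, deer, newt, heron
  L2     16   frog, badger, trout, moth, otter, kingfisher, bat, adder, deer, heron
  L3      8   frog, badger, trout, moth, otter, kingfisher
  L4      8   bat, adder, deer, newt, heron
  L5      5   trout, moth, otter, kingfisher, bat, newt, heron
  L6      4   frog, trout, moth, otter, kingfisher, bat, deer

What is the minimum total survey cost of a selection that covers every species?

15

L1, L6 cover every species at survey cost 11 + 4 = 15.
Any cover uses at least 2 transects; among all covering selections none totals below 15.
Greedy by coverage-per-survey cost would pick L6, L5, L1 for 20 — worse than the optimum 15.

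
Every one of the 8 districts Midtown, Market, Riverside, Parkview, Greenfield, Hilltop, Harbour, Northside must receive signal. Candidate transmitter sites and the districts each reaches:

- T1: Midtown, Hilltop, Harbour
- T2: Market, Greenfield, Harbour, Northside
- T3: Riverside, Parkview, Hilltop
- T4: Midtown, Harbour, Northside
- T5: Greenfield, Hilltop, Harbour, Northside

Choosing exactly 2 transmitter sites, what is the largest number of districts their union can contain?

Choosing T2, T3 covers {Market, Riverside, Parkview, Greenfield, Hilltop, Harbour, Northside} — 7 districts.
No choice of 2 transmitter sites does better; here Midtown is left uncovered.

7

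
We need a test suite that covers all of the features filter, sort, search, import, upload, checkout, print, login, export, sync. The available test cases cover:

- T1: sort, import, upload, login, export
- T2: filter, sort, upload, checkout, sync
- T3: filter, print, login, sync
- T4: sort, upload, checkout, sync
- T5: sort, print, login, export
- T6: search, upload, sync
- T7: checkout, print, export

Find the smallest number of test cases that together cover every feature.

4

T1, T2, T3, T6 together cover {filter, sort, search, import, upload, checkout, print, login, export, sync} — every feature.
No 3 of the 7 test cases cover everything (all 35 triples fall short), so 4 is minimum.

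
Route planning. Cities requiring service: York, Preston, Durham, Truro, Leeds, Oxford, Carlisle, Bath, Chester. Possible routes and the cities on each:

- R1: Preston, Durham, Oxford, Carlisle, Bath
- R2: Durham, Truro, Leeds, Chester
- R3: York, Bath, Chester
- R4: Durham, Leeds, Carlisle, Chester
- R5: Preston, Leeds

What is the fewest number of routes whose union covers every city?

3

R1, R2, R3 together cover {York, Preston, Durham, Truro, Leeds, Oxford, Carlisle, Bath, Chester} — every city.
No 2 of the 5 routes cover everything (all 10 pairs fall short), so 3 is minimum.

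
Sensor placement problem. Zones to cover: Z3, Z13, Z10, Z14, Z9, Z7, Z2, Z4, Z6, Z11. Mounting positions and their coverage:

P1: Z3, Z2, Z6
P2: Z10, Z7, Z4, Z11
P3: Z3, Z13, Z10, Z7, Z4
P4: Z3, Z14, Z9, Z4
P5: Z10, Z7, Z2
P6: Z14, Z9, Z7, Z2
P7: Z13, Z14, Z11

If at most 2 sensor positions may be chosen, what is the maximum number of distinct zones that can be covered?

8

Choosing P3, P6 covers {Z3, Z13, Z10, Z14, Z9, Z7, Z2, Z4} — 8 zones.
No choice of 2 sensor positions does better; here Z6, Z11 are left uncovered.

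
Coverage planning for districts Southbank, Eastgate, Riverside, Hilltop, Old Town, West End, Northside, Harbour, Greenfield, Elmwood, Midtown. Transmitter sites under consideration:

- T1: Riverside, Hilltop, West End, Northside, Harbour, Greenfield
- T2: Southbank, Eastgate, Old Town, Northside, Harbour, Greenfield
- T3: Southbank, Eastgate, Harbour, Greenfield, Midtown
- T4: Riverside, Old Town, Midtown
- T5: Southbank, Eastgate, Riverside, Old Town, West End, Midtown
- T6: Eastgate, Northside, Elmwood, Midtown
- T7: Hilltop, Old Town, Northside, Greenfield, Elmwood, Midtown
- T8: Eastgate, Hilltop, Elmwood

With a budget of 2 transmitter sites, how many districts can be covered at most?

Choosing T1, T5 covers {Southbank, Eastgate, Riverside, Hilltop, Old Town, West End, Northside, Harbour, Greenfield, Midtown} — 10 districts.
No choice of 2 transmitter sites does better; here Elmwood is left uncovered.

10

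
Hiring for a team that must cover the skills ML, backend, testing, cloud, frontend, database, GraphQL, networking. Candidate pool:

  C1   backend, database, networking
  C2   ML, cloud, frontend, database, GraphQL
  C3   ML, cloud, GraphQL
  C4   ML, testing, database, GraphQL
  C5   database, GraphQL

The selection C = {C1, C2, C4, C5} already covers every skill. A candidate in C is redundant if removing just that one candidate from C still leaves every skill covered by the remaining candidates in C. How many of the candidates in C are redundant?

1

Drop C1: backend, networking uncovered — not redundant.
Drop C2: cloud, frontend uncovered — not redundant.
Drop C4: testing uncovered — not redundant.
Drop C5: the rest still cover every skill — redundant.
1 redundant: C5.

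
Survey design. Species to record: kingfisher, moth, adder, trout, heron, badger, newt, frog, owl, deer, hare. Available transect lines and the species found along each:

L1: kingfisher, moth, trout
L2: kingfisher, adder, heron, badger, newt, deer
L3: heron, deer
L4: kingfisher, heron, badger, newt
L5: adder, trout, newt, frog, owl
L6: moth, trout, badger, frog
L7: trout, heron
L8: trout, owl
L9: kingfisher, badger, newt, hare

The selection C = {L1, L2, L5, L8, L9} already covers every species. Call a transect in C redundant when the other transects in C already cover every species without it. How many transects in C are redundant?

1

Drop L1: moth uncovered — not redundant.
Drop L2: heron, deer uncovered — not redundant.
Drop L5: frog uncovered — not redundant.
Drop L8: the rest still cover every species — redundant.
Drop L9: hare uncovered — not redundant.
1 redundant: L8.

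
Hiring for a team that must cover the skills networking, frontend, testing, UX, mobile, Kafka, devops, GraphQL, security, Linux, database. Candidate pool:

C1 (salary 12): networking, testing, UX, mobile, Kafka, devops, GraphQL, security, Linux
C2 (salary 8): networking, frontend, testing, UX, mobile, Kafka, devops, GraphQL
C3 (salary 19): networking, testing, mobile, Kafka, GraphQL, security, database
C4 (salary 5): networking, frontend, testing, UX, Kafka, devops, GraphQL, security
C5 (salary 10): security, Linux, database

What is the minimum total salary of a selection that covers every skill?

C2, C5 cover every skill at salary 8 + 10 = 18.
Any cover uses at least 2 candidates; among all covering selections none totals below 18.

18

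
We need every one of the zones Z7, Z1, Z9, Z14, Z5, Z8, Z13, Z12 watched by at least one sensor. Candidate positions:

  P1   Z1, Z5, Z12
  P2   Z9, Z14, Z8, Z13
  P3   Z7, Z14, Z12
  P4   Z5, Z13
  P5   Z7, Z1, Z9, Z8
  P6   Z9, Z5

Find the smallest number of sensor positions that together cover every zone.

3

P1, P2, P3 together cover {Z7, Z1, Z9, Z14, Z5, Z8, Z13, Z12} — every zone.
No 2 of the 6 sensor positions cover everything (all 15 pairs fall short), so 3 is minimum.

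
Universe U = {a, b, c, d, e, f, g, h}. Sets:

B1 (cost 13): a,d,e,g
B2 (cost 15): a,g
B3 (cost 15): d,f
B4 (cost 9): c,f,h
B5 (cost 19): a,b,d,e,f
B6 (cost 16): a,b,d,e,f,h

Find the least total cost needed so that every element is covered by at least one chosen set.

B1, B4, B6 cover every element at cost 13 + 9 + 16 = 38.
Any cover uses at least 3 sets; among all covering selections none totals below 38.

38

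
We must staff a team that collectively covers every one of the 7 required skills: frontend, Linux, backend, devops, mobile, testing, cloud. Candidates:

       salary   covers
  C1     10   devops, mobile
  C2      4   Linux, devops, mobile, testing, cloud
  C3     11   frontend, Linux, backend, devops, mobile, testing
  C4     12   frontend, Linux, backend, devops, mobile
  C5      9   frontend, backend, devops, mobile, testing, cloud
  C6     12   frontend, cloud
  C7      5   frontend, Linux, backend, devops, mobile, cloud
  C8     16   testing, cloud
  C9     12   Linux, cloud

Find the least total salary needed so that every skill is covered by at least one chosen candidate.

C2, C7 cover every skill at salary 4 + 5 = 9.
Any cover uses at least 2 candidates; among all covering selections none totals below 9.

9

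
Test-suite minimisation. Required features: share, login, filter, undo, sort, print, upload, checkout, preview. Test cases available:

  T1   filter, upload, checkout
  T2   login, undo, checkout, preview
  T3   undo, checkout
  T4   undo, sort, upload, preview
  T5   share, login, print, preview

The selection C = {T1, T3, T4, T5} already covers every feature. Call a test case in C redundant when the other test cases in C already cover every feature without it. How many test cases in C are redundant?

1

Drop T1: filter uncovered — not redundant.
Drop T3: the rest still cover every feature — redundant.
Drop T4: sort uncovered — not redundant.
Drop T5: share, login, print uncovered — not redundant.
1 redundant: T3.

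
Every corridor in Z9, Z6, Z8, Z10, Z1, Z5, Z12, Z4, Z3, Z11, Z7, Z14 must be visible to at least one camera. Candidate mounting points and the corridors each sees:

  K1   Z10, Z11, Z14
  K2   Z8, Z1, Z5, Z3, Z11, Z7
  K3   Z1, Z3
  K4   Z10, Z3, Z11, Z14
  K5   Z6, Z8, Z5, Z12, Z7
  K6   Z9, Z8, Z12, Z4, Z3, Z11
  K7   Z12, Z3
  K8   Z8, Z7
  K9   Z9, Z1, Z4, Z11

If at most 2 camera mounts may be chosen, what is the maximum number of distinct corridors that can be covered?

9

Choosing K2, K6 covers {Z9, Z8, Z1, Z5, Z12, Z4, Z3, Z11, Z7} — 9 corridors.
No choice of 2 camera mounts does better; here Z6, Z10, Z14 are left uncovered.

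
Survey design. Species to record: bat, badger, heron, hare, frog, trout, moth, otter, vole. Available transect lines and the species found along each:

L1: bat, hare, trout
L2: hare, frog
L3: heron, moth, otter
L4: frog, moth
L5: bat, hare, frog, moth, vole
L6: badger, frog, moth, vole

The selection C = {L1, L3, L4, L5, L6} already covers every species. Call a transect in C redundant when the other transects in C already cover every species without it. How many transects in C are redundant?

Drop L1: trout uncovered — not redundant.
Drop L3: heron, otter uncovered — not redundant.
Drop L4: the rest still cover every species — redundant.
Drop L5: the rest still cover every species — redundant.
Drop L6: badger uncovered — not redundant.
2 redundant: L4, L5.

2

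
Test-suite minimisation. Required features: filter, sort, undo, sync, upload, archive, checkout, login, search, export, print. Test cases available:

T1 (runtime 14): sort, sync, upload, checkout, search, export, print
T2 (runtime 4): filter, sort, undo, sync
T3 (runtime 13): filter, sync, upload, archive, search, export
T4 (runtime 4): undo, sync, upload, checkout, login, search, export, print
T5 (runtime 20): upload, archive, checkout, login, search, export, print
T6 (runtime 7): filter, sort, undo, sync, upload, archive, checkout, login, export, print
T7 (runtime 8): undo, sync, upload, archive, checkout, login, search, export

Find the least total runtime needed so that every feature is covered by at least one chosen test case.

11

T4, T6 cover every feature at runtime 4 + 7 = 11.
Any cover uses at least 2 test cases; among all covering selections none totals below 11.
Greedy by coverage-per-runtime would pick T4, T2, T6 for 15 — worse than the optimum 11.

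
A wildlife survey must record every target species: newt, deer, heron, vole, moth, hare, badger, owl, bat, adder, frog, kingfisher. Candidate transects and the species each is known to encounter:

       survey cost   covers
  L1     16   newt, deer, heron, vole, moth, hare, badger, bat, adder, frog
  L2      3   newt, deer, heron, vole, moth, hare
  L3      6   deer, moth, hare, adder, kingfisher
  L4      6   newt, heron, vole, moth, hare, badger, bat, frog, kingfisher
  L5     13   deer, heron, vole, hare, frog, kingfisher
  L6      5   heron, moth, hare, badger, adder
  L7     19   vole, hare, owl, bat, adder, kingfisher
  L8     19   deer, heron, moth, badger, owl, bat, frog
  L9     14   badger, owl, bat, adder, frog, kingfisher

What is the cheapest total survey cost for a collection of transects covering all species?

L2, L9 cover every species at survey cost 3 + 14 = 17.
Any cover uses at least 2 transects; among all covering selections none totals below 17.
Greedy by coverage-per-survey cost would pick L2, L4, L6, L9 for 28 — worse than the optimum 17.

17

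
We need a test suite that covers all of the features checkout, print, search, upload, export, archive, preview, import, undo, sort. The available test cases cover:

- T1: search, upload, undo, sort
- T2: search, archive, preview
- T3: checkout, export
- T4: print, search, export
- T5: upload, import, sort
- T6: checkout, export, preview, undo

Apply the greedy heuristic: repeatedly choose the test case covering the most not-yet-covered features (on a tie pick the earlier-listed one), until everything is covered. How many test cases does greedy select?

5

Pick 1: T1 covers 4 new features (search, upload, undo, sort).
Pick 2: T6 covers 3 new features (checkout, export, preview).
Pick 3: T2 covers 1 new features (archive).
Pick 4: T4 covers 1 new features (print).
Pick 5: T5 covers 1 new features (import).
Greedy uses 5 test cases. (The true minimum is 4.)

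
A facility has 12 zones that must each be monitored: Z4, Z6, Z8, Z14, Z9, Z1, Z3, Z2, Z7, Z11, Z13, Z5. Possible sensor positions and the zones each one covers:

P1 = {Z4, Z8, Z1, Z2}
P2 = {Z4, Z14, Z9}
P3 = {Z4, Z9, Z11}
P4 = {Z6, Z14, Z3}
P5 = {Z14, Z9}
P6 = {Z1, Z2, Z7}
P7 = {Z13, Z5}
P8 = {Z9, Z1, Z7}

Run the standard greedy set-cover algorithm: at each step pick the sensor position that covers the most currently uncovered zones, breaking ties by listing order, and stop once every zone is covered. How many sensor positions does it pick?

5

Pick 1: P1 covers 4 new zones (Z4, Z8, Z1, Z2).
Pick 2: P4 covers 3 new zones (Z6, Z14, Z3).
Pick 3: P3 covers 2 new zones (Z9, Z11).
Pick 4: P7 covers 2 new zones (Z13, Z5).
Pick 5: P6 covers 1 new zones (Z7).
Greedy uses 5 sensor positions.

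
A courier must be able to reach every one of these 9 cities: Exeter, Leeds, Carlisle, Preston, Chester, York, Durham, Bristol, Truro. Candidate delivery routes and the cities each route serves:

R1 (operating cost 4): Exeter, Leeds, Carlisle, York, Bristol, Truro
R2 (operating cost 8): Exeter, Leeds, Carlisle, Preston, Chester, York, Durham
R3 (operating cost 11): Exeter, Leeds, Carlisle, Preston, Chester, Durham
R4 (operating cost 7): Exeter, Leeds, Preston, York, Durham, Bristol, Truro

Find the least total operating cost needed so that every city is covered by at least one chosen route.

12

R1, R2 cover every city at operating cost 4 + 8 = 12.
Any cover uses at least 2 routes; among all covering selections none totals below 12.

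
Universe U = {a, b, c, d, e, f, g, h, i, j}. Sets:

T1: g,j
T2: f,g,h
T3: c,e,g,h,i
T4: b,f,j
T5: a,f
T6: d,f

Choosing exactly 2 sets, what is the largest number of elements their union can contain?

Choosing T3, T4 covers {b, c, e, f, g, h, i, j} — 8 elements.
No choice of 2 sets does better; here a, d are left uncovered.

8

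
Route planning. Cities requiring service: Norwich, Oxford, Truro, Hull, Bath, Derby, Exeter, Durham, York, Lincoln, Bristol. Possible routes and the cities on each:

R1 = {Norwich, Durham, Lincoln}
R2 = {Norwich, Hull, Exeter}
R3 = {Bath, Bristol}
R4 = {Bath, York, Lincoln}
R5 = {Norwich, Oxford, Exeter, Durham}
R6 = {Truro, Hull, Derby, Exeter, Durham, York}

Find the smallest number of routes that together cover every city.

4

R1, R3, R5, R6 together cover {Norwich, Oxford, Truro, Hull, Bath, Derby, Exeter, Durham, York, Lincoln, Bristol} — every city.
No 3 of the 6 routes cover everything (all 20 triples fall short), so 4 is minimum.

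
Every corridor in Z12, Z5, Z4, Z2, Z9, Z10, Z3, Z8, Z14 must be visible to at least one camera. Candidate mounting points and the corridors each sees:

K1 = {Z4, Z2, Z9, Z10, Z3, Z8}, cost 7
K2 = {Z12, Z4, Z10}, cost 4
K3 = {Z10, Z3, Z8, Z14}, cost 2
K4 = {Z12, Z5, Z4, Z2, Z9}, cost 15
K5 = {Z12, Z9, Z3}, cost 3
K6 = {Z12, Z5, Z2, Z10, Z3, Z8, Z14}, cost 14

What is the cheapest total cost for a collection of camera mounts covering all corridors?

K3, K4 cover every corridor at cost 2 + 15 = 17.
Any cover uses at least 2 camera mounts; among all covering selections none totals below 17.

17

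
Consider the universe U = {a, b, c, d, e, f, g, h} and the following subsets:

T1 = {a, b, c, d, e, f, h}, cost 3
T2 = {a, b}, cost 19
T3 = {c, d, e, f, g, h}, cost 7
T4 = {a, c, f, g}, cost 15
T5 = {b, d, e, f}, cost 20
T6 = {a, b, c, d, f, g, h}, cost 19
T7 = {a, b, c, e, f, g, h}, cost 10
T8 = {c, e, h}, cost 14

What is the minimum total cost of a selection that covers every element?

T1, T3 cover every element at cost 3 + 7 = 10.
Any cover uses at least 2 sets; among all covering selections none totals below 10.

10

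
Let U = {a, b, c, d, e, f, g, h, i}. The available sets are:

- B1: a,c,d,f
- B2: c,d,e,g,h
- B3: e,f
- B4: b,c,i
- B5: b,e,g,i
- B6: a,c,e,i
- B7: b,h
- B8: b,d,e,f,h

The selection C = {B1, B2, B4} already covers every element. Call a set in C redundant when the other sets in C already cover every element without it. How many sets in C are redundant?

Drop B1: a, f uncovered — not redundant.
Drop B2: e, g, h uncovered — not redundant.
Drop B4: b, i uncovered — not redundant.
None of the sets in C is redundant.

0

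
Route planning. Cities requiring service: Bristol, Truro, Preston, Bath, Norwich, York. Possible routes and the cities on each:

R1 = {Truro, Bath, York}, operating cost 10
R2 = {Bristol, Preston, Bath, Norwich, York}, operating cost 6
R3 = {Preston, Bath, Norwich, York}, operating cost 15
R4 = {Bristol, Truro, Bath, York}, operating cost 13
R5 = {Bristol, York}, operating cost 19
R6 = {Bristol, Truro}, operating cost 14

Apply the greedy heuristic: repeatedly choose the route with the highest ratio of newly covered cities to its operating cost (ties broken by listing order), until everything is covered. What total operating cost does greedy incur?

Pick 1: R2 adds 5 new (Bristol, Preston, Bath, Norwich, York) at operating cost 6 (ratio 5/6).
Pick 2: R1 adds 1 new (Truro) at operating cost 10 (ratio 1/10).
Greedy total operating cost: 6 + 10 = 16.

16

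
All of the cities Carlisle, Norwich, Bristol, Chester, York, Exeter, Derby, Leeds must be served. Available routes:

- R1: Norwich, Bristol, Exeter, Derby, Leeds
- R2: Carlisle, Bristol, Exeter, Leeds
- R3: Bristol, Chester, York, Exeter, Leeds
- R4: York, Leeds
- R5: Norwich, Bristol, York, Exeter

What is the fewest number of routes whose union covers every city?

3

R1, R2, R3 together cover {Carlisle, Norwich, Bristol, Chester, York, Exeter, Derby, Leeds} — every city.
No 2 of the 5 routes cover everything (all 10 pairs fall short), so 3 is minimum.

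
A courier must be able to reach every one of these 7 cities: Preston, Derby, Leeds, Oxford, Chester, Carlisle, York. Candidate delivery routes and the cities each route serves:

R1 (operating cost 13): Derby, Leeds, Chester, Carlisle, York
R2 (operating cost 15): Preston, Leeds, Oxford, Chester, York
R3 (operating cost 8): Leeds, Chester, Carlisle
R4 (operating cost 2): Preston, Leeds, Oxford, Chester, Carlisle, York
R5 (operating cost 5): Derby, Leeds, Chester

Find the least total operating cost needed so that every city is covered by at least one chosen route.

R4, R5 cover every city at operating cost 2 + 5 = 7.
Any cover uses at least 2 routes; among all covering selections none totals below 7.

7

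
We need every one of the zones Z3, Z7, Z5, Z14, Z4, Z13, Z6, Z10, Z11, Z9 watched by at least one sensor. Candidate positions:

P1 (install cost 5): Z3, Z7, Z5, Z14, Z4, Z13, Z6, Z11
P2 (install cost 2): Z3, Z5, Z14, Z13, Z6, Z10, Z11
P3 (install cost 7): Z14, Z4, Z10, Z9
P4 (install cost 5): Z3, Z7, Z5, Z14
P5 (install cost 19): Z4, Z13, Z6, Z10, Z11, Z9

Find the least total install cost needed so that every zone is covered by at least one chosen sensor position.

P1, P3 cover every zone at install cost 5 + 7 = 12.
Any cover uses at least 2 sensor positions; among all covering selections none totals below 12.
Greedy by coverage-per-install cost would pick P2, P1, P3 for 14 — worse than the optimum 12.

12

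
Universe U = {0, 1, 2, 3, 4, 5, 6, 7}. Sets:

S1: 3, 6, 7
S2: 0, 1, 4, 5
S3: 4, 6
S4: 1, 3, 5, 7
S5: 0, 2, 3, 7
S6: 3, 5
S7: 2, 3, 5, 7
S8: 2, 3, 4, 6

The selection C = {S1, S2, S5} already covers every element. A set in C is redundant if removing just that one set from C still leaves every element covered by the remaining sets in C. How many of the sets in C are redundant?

0

Drop S1: 6 uncovered — not redundant.
Drop S2: 1, 4, 5 uncovered — not redundant.
Drop S5: 2 uncovered — not redundant.
None of the sets in C is redundant.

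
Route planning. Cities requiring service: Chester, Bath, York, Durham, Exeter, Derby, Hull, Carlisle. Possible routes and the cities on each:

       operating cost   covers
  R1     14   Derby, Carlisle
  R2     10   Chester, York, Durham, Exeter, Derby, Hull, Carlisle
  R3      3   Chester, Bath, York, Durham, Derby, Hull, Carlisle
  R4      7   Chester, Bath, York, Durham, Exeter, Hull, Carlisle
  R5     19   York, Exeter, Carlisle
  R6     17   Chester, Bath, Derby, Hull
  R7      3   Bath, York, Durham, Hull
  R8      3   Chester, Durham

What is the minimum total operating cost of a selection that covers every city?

10

R3, R4 cover every city at operating cost 3 + 7 = 10.
Any cover uses at least 2 routes; among all covering selections none totals below 10.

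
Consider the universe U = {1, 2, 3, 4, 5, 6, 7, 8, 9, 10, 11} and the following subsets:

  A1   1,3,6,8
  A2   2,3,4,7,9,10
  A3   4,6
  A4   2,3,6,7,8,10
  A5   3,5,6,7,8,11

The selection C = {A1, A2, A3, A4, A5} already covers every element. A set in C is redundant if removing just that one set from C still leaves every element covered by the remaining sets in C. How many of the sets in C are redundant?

Drop A1: 1 uncovered — not redundant.
Drop A2: 9 uncovered — not redundant.
Drop A3: the rest still cover every element — redundant.
Drop A4: the rest still cover every element — redundant.
Drop A5: 5, 11 uncovered — not redundant.
2 redundant: A3, A4.

2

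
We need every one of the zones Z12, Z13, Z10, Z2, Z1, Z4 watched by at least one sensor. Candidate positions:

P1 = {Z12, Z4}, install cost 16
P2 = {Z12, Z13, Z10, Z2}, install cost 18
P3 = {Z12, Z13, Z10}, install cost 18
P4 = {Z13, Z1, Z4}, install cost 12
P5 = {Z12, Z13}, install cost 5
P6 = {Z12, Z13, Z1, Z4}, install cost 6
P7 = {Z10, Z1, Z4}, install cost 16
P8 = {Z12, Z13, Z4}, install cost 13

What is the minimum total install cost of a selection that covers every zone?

P2, P6 cover every zone at install cost 18 + 6 = 24.
Any cover uses at least 2 sensor positions; among all covering selections none totals below 24.

24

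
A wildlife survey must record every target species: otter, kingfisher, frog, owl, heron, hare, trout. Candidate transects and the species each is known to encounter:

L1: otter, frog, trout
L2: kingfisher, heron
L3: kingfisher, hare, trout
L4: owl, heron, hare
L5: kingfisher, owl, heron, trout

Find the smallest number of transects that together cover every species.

3

L1, L2, L4 together cover {otter, kingfisher, frog, owl, heron, hare, trout} — every species.
No 2 of the 5 transects cover everything (all 10 pairs fall short), so 3 is minimum.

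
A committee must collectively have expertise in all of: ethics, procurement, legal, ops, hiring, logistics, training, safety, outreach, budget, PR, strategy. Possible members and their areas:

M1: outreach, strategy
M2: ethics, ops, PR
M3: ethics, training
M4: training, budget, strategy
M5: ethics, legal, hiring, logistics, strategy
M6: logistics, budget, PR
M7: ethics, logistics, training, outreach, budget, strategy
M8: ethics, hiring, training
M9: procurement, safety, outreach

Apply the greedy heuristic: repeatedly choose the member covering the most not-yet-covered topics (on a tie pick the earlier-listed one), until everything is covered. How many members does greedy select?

4

Pick 1: M7 covers 6 new topics (ethics, logistics, training, outreach, budget, strategy).
Pick 2: M2 covers 2 new topics (ops, PR).
Pick 3: M5 covers 2 new topics (legal, hiring).
Pick 4: M9 covers 2 new topics (procurement, safety).
Greedy uses 4 members.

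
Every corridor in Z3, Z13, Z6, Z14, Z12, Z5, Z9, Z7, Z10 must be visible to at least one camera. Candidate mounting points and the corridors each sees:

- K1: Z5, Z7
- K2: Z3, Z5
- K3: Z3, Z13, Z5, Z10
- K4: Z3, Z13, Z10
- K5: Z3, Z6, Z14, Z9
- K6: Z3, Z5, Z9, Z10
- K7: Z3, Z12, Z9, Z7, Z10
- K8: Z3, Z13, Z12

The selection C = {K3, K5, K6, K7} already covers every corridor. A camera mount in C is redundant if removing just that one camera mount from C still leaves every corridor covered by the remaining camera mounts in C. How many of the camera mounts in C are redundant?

Drop K3: Z13 uncovered — not redundant.
Drop K5: Z6, Z14 uncovered — not redundant.
Drop K6: the rest still cover every corridor — redundant.
Drop K7: Z12, Z7 uncovered — not redundant.
1 redundant: K6.

1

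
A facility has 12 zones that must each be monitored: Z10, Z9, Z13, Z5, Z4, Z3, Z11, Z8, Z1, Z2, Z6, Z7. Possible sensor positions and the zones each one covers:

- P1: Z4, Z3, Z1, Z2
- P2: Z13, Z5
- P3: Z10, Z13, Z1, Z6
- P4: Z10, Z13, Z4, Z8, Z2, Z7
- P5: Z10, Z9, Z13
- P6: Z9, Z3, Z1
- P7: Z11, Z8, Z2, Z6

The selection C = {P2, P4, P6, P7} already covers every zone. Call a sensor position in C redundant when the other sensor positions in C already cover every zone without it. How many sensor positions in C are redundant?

0

Drop P2: Z5 uncovered — not redundant.
Drop P4: Z10, Z4, Z7 uncovered — not redundant.
Drop P6: Z9, Z3, Z1 uncovered — not redundant.
Drop P7: Z11, Z6 uncovered — not redundant.
None of the sensor positions in C is redundant.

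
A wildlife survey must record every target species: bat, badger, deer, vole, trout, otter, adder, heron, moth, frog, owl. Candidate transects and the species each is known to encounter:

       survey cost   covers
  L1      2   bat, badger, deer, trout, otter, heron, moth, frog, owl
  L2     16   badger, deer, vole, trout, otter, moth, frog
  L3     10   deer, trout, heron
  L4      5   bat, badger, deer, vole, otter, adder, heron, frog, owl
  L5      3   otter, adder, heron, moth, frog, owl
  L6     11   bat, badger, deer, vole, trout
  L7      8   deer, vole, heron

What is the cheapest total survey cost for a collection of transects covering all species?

L1, L4 cover every species at survey cost 2 + 5 = 7.
Any cover uses at least 2 transects; among all covering selections none totals below 7.

7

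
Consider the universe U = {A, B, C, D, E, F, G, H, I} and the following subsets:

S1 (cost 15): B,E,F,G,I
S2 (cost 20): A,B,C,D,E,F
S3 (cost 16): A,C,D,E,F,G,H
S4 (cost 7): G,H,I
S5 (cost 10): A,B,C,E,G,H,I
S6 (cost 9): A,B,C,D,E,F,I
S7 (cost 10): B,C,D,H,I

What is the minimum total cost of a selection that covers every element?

16

S4, S6 cover every element at cost 7 + 9 = 16.
Any cover uses at least 2 sets; among all covering selections none totals below 16.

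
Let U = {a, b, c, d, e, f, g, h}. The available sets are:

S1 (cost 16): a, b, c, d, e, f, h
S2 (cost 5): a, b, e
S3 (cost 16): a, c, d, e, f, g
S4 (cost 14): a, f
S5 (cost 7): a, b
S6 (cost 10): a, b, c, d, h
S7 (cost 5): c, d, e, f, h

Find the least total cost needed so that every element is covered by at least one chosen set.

26

S3, S6 cover every element at cost 16 + 10 = 26.
Any cover uses at least 2 sets; among all covering selections none totals below 26.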